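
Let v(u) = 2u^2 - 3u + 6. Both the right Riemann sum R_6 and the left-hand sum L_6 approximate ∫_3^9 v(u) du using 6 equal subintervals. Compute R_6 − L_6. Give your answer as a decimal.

126

R_6 = 461.
L_6 = 335.
R_6 − L_6 = 126.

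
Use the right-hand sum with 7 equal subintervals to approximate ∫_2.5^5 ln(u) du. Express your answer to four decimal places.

3.3781

Δu = (5 − 2.5)/7 = 5/14.
Right endpoints: 20/7, 45/14, 25/7, 55/14, 30/7, 65/14, 5.
f(20/7) ≈ 1.0498, f(45/14) ≈ 1.1676, f(25/7) ≈ 1.2730, f(55/14) ≈ 1.3683, f(30/7) ≈ 1.4553, f(65/14) ≈ 1.5353, f(5) ≈ 1.6094.
Sum = Δu · [f(20/7) + f(45/14) + f(25/7) + ...].
Sum ≈ 3.3781.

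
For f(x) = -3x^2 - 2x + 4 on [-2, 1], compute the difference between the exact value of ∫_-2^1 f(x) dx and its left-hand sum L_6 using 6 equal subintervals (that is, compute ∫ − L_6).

1.125

Exact integral: ∫_-2^1 f(x) dx = 6.
L_6 = 4.875.
Error = 6 − 4.875 = 1.125.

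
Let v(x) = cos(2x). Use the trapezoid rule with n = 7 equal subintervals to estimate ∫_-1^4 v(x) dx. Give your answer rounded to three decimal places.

Δx = (4 − (-1))/7 = 5/7.
v(-1) ≈ -0.416, v(-2/7) ≈ 0.841, v(3/7) ≈ 0.655, v(8/7) ≈ -0.656, v(13/7) ≈ -0.840, v(18/7) ≈ 0.417, v(23/7) ≈ 0.959, v(4) ≈ -0.146.
T_7 = (Δx/2)·[v(x_0) + 2v(x_1) + ... + 2v(x_{6}) + v(x_7)].
Sum ≈ 0.782.

0.782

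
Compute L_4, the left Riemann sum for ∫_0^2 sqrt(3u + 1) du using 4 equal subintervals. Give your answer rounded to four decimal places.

Δu = (2 − 0)/4 = 0.5.
Left endpoints: 0, 0.5, 1, 1.5.
f(0) ≈ 1.0000, f(0.5) ≈ 1.5811, f(1) ≈ 2.0000, f(1.5) ≈ 2.3452.
Sum = Δu · [f(0) + f(0.5) + f(1) + f(1.5)].
Sum ≈ 3.4632.

3.4632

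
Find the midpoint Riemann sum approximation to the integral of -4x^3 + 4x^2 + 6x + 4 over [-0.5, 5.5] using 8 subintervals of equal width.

Δx = (5.5 − (-0.5))/8 = 0.75.
Midpoints: -0.125, 0.625, 1.375, 2.125, 2.875, 3.625, 4.375, 5.125.
f(-0.125) = 3.3203125, f(0.625) = 8.3359375, f(1.375) = 9.4140625, f(2.125) = -3.5703125, f(2.875) = -40.7421875, f(3.625) = -112.2265625, f(4.375) = -228.1484375, f(5.125) = -398.6328125.
Sum = Δx · [f(-0.125) + f(0.625) + f(1.375) + ...].
Sum = -571.6875.

-571.6875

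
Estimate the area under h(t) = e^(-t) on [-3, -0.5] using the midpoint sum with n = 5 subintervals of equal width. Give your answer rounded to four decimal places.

18.2462

Δt = (-0.5 − (-3))/5 = 0.5.
Midpoints: -2.75, -2.25, -1.75, -1.25, -0.75.
h(-2.75) ≈ 15.6426, h(-2.25) ≈ 9.4877, h(-1.75) ≈ 5.7546, h(-1.25) ≈ 3.4903, h(-0.75) ≈ 2.1170.
Sum = Δt · [h(-2.75) + h(-2.25) + h(-1.75) + h(-1.25) + h(-0.75)].
Sum ≈ 18.2462.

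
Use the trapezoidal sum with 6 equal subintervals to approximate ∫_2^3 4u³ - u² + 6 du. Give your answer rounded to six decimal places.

Δu = (3 − 2)/6 = 1/6.
f(2) = 34, f(13/6) = 4535/108, f(7/3) = 1387/27, f(2.5) = 62.25, f(8/3) = 2018/27, f(17/6) = 9607/108, f(3) = 105.
T_6 = (Δu/2)·[f(u_0) + 2f(u_1) + ... + 2f(u_{5}) + f(u_6)].
Sum ≈ 64.800926.

64.800926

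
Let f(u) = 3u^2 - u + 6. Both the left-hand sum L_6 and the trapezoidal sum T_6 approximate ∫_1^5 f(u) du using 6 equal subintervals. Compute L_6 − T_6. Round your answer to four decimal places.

L_6 ≈ 114.222222.
T_6 ≈ 136.888889.
L_6 − T_6 ≈ -22.6667.

-22.6667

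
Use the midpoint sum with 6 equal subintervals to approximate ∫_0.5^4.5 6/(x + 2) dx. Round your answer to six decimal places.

5.718129

Δx = (4.5 − 0.5)/6 = 2/3.
Midpoints: 5/6, 1.5, 13/6, 17/6, 3.5, 25/6.
f(5/6) = 36/17, f(1.5) = 12/7, f(13/6) = 1.44, f(17/6) = 36/29, f(3.5) = 12/11, f(25/6) = 36/37.
Sum = Δx · [f(5/6) + f(1.5) + f(13/6) + ...].
Sum ≈ 5.718129.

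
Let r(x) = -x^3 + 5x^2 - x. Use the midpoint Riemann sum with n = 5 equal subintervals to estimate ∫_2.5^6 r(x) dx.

5.9565625

Δx = (6 − 2.5)/5 = 0.7.
Midpoints: 2.85, 3.55, 4.25, 4.95, 5.65.
r(2.85) = 14.613375, r(3.55) = 14.723625, r(4.25) = 9.296875, r(4.95) = -3.724875, r(5.65) = -26.399625.
Sum = Δx · [r(2.85) + r(3.55) + r(4.25) + r(4.95) + r(5.65)].
Sum = 5.9565625.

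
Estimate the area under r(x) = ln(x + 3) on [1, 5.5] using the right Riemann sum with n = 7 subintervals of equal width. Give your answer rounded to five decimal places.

Δx = (5.5 − 1)/7 = 9/14.
Right endpoints: 23/14, 16/7, 41/14, 25/7, 59/14, 34/7, 5.5.
r(23/14) ≈ 1.53533, r(16/7) ≈ 1.66501, r(41/14) ≈ 1.77978, r(25/7) ≈ 1.88273, r(59/14) ≈ 1.97606, r(34/7) ≈ 2.06142, r(5.5) ≈ 2.14007.
Sum = Δx · [r(23/14) + r(16/7) + r(41/14) + ...].
Sum ≈ 8.38312.

8.38312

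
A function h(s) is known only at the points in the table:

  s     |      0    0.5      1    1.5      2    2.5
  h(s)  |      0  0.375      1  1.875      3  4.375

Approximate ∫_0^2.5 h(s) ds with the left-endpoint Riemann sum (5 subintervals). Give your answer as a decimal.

3.125

Δs = 0.5.
Sum = 0.5·[0 + 0.375 + 1 + 1.875 + 3] = 3.125.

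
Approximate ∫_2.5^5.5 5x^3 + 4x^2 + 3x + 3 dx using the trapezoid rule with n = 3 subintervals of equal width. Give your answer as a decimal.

Δx = (5.5 − 2.5)/3 = 1.
f(2.5) = 113.625, f(3.5) = 276.875, f(4.5) = 553.125, f(5.5) = 972.375.
T_3 = (Δx/2)·[f(x_0) + 2f(x_1) + 2f(x_2) + f(x_3)].
Sum = 1373.

1373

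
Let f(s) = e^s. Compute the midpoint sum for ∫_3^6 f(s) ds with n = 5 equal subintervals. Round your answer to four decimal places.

Δs = (6 − 3)/5 = 0.6.
Midpoints: 3.3, 3.9, 4.5, 5.1, 5.7.
f(3.3) ≈ 27.1126, f(3.9) ≈ 49.4024, f(4.5) ≈ 90.0171, f(5.1) ≈ 164.0219, f(5.7) ≈ 298.8674.
Sum = Δs · [f(3.3) + f(3.9) + f(4.5) + f(5.1) + f(5.7)].
Sum ≈ 377.6529.

377.6529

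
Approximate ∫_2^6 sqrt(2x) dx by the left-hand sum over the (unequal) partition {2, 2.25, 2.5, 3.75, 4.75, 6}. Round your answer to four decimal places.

Subinterval widths: 0.25, 0.25, 1.25, 1, 1.25.
Left endpoints: 2, 2.25, 2.5, 3.75, 4.75.
f(2) ≈ 2.0000, f(2.25) ≈ 2.1213, f(2.5) ≈ 2.2361, f(3.75) ≈ 2.7386, f(4.75) ≈ 3.0822.
Sum = Σ Δx_i · f(x_i).
Sum ≈ 10.4168.

10.4168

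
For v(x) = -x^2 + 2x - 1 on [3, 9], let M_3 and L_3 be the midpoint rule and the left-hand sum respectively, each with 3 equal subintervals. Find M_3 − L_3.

M_3 = -166.
L_3 = -112.
M_3 − L_3 = -54.

-54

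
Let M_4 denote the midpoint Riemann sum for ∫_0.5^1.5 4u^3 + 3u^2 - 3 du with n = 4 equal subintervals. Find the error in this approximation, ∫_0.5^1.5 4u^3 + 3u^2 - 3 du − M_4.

Exact integral: ∫_0.5^1.5 f(u) du = 5.25.
M_4 = 5.171875.
Error = 5.25 − 5.171875 = 0.078125.

0.078125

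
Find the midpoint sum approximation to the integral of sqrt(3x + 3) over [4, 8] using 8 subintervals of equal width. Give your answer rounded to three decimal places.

18.268

Δx = (8 − 4)/8 = 0.5.
Midpoints: 4.25, 4.75, 5.25, 5.75, 6.25, 6.75, 7.25, 7.75.
f(4.25) ≈ 3.969, f(4.75) ≈ 4.153, f(5.25) ≈ 4.330, f(5.75) ≈ 4.500, f(6.25) ≈ 4.664, f(6.75) ≈ 4.822, f(7.25) ≈ 4.975, f(7.75) ≈ 5.123.
Sum = Δx · [f(4.25) + f(4.75) + f(5.25) + ...].
Sum ≈ 18.268.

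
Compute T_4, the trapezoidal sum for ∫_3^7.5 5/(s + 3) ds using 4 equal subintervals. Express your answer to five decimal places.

Δs = (7.5 − 3)/4 = 1.125.
f(3) = 5/6, f(4.125) = 40/57, f(5.25) = 20/33, f(6.375) = 8/15, f(7.5) = 10/21.
T_4 = (Δs/2)·[f(s_0) + 2f(s_1) + 2f(s_2) + 2f(s_3) + f(s_4)].
Sum ≈ 2.80790.

2.80790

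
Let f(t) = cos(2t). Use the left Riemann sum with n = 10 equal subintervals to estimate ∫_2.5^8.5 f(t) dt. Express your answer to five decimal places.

Δt = (8.5 − 2.5)/10 = 0.6.
Left endpoints: 2.5, 3.1, 3.7, 4.3, 4.9, 5.5, 6.1, 6.7, 7.3, 7.9.
f(2.5) ≈ 0.28366, f(3.1) ≈ 0.99654, f(3.7) ≈ 0.43855, f(4.3) ≈ -0.67872, f(4.9) ≈ -0.93043, f(5.5) ≈ 0.00443, f(6.1) ≈ 0.93363, f(6.7) ≈ 0.67219, f(7.3) ≈ -0.44648, f(7.9) ≈ -0.99577.
Sum = Δt · [f(2.5) + f(3.1) + f(3.7) + ...].
Sum ≈ 0.16656.

0.16656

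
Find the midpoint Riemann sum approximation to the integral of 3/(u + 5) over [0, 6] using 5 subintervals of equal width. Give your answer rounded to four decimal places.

Δu = (6 − 0)/5 = 1.2.
Midpoints: 0.6, 1.8, 3, 4.2, 5.4.
f(0.6) = 15/28, f(1.8) = 15/34, f(3) = 0.375, f(4.2) = 15/46, f(5.4) = 15/52.
Sum = Δu · [f(0.6) + f(1.8) + f(3) + f(4.2) + f(5.4)].
Sum ≈ 2.3597.

2.3597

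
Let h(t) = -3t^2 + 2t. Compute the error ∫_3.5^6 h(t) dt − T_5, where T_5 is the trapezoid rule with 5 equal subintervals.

Exact integral: ∫_3.5^6 h(t) dt = -149.375.
T_5 = -149.6875.
Error = -149.375 − (-149.6875) = 0.3125.

0.3125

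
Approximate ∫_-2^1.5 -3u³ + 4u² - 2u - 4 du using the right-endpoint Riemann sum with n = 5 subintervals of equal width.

Δu = (1.5 − (-2))/5 = 0.7.
Right endpoints: -1.3, -0.6, 0.1, 0.8, 1.5.
f(-1.3) = 11.951, f(-0.6) = -0.712, f(0.1) = -4.163, f(0.8) = -4.576, f(1.5) = -8.125.
Sum = Δu · [f(-1.3) + f(-0.6) + f(0.1) + f(0.8) + f(1.5)].
Sum = -3.9375.

-3.9375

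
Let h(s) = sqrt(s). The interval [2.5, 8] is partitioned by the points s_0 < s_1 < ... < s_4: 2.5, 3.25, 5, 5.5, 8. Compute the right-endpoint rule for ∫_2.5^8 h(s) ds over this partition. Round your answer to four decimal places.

Subinterval widths: 0.75, 1.75, 0.5, 2.5.
Right endpoints: 3.25, 5, 5.5, 8.
h(3.25) ≈ 1.8028, h(5) ≈ 2.2361, h(5.5) ≈ 2.3452, h(8) ≈ 2.8284.
Sum = Σ Δs_i · h(s_i).
Sum ≈ 13.5089.

13.5089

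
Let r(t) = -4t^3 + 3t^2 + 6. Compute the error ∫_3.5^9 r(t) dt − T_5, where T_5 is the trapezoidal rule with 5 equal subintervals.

79.86

Exact integral: ∫_3.5^9 r(t) dt = -5691.8125.
T_5 = -5771.6725.
Error = -5691.8125 − (-5771.6725) = 79.86.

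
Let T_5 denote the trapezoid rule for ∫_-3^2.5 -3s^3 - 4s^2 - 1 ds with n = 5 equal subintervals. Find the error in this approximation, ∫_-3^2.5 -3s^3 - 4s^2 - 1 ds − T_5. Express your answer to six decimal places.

1.941042

Exact integral: ∫_-3^2.5 f(s) ds ≈ -30.88020833.
T_5 = -32.82125.
Error ≈ -30.88020833 − (-32.82125) ≈ 1.941042.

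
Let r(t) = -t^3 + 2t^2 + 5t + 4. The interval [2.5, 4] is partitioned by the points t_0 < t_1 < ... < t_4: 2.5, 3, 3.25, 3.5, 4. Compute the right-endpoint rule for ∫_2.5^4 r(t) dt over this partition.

3.54296875

Subinterval widths: 0.5, 0.25, 0.25, 0.5.
Right endpoints: 3, 3.25, 3.5, 4.
r(3) = 10, r(3.25) = 7.046875, r(3.5) = 3.125, r(4) = -8.
Sum = Σ Δt_i · r(t_i).
Sum = 3.54296875.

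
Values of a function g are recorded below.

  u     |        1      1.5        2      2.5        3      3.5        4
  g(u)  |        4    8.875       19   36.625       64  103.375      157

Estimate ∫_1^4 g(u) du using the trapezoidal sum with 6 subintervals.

156.1875

Δu = 0.5.
T_6 = (0.5/2)·[4 + 2·8.875 + 2·19 + 2·36.625 + 2·64 + 2·103.375 + 157] = 156.1875.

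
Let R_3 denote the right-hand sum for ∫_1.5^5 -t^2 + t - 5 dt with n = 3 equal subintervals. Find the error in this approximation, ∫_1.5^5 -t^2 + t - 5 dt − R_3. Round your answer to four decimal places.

12.0231

Exact integral: ∫_1.5^5 f(t) dt ≈ -46.666667.
R_3 ≈ -58.689815.
Error ≈ -46.666667 − (-58.689815) ≈ 12.0231.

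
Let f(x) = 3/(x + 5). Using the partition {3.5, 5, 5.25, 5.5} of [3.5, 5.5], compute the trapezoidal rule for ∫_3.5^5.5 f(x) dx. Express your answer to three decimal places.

Subinterval widths: 1.5, 0.25, 0.25.
f(3.5) = 6/17, f(5) = 0.3, f(5.25) = 12/41, f(5.5) = 2/7.
On each subinterval the trapezoid contributes (Δx_i/2)·[f(x_{i-1}) + f(x_i)].
Sum ≈ 0.636.

0.636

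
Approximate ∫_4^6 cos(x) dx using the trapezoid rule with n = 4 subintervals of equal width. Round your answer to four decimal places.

Δx = (6 − 4)/4 = 0.5.
f(4) ≈ -0.6536, f(4.5) ≈ -0.2108, f(5) ≈ 0.2837, f(5.5) ≈ 0.7087, f(6) ≈ 0.9602.
T_4 = (Δx/2)·[f(x_0) + 2f(x_1) + 2f(x_2) + 2f(x_3) + f(x_4)].
Sum ≈ 0.4674.

0.4674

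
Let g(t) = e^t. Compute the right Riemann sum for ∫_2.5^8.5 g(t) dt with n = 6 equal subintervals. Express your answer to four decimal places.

Δt = (8.5 − 2.5)/6 = 1.
Right endpoints: 3.5, 4.5, 5.5, 6.5, 7.5, 8.5.
g(3.5) ≈ 33.1155, g(4.5) ≈ 90.0171, g(5.5) ≈ 244.6919, g(6.5) ≈ 665.1416, g(7.5) ≈ 1808.0424, g(8.5) ≈ 4914.7688.
Sum = Δt · [g(3.5) + g(4.5) + g(5.5) + ...].
Sum ≈ 7755.7774.

7755.7774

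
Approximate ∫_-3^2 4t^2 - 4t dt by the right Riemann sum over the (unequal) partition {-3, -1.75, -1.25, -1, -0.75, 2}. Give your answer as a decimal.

55

Subinterval widths: 1.25, 0.5, 0.25, 0.25, 2.75.
Right endpoints: -1.75, -1.25, -1, -0.75, 2.
f(-1.75) = 19.25, f(-1.25) = 11.25, f(-1) = 8, f(-0.75) = 5.25, f(2) = 8.
Sum = Σ Δt_i · f(t_i).
Sum = 55.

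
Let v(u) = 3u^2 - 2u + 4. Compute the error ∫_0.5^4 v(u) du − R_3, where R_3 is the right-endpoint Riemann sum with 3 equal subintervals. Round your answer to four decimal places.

-25.8611

Exact integral: ∫_0.5^4 v(u) du = 62.125.
R_3 ≈ 87.986111.
Error ≈ 62.125 − 87.986111 ≈ -25.8611.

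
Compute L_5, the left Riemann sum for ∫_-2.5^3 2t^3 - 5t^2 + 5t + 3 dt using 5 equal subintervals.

Δt = (3 − (-2.5))/5 = 1.1.
Left endpoints: -2.5, -1.4, -0.3, 0.8, 1.9.
f(-2.5) = -72, f(-1.4) = -19.288, f(-0.3) = 0.996, f(0.8) = 4.824, f(1.9) = 8.168.
Sum = Δt · [f(-2.5) + f(-1.4) + f(-0.3) + f(0.8) + f(1.9)].
Sum = -85.03.

-85.03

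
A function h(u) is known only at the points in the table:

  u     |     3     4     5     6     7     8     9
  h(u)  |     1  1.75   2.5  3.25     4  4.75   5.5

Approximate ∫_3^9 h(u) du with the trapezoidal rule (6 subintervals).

19.5

Δu = 1.
T_6 = (1/2)·[1 + 2·1.75 + 2·2.5 + 2·3.25 + 2·4 + 2·4.75 + 5.5] = 19.5.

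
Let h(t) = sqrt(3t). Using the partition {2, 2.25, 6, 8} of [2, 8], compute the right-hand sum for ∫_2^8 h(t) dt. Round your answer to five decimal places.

Subinterval widths: 0.25, 3.75, 2.
Right endpoints: 2.25, 6, 8.
h(2.25) ≈ 2.59808, h(6) ≈ 4.24264, h(8) ≈ 4.89898.
Sum = Σ Δt_i · h(t_i).
Sum ≈ 26.35738.

26.35738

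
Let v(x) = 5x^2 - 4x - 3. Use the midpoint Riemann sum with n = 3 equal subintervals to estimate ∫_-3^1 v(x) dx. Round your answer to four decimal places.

47.7037

Δx = (1 − (-3))/3 = 4/3.
Midpoints: -7/3, -1, 1/3.
v(-7/3) = 302/9, v(-1) = 6, v(1/3) = -34/9.
Sum = Δx · [v(-7/3) + v(-1) + v(1/3)].
Sum ≈ 47.7037.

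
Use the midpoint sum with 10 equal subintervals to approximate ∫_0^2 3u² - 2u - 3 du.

-2.02

Δu = (2 − 0)/10 = 0.2.
Midpoints: 0.1, 0.3, 0.5, 0.7, 0.9, 1.1, 1.3, 1.5, 1.7, 1.9.
f(0.1) = -3.17, f(0.3) = -3.33, f(0.5) = -3.25, f(0.7) = -2.93, f(0.9) = -2.37, f(1.1) = -1.57, f(1.3) = -0.53, f(1.5) = 0.75, f(1.7) = 2.27, f(1.9) = 4.03.
Sum = Δu · [f(0.1) + f(0.3) + f(0.5) + ...].
Sum = -2.02.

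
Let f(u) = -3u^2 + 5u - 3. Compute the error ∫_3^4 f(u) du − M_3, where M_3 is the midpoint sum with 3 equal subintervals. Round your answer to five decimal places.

Exact integral: ∫_3^4 f(u) du = -22.5.
M_3 ≈ -22.4722222.
Error ≈ -22.5 − (-22.4722222) ≈ -0.02778.

-0.02778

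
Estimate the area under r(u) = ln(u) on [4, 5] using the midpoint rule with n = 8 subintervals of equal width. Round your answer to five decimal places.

Δu = (5 − 4)/8 = 0.125.
Midpoints: 4.0625, 4.1875, 4.3125, 4.4375, 4.5625, 4.6875, 4.8125, 4.9375.
r(4.0625) ≈ 1.40180, r(4.1875) ≈ 1.43210, r(4.3125) ≈ 1.46152, r(4.4375) ≈ 1.49009, r(4.5625) ≈ 1.51787, r(4.6875) ≈ 1.54490, r(4.8125) ≈ 1.57122, r(4.9375) ≈ 1.59686.
Sum = Δu · [r(4.0625) + r(4.1875) + r(4.3125) + ...].
Sum ≈ 1.50204.

1.50204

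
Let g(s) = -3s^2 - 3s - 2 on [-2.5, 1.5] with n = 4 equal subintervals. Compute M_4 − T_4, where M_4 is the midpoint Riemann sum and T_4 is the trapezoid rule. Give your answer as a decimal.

M_4 = -20.
T_4 = -23.
M_4 − T_4 = 3.

3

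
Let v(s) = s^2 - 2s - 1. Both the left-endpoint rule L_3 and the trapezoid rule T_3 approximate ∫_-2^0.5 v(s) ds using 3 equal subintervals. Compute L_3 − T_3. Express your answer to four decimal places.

L_3 ≈ 7.893519.
T_3 ≈ 4.247685.
L_3 − T_3 ≈ 3.6458.

3.6458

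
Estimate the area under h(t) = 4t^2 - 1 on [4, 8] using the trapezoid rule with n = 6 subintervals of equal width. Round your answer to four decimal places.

594.5185

Δt = (8 − 4)/6 = 2/3.
h(4) = 63, h(14/3) = 775/9, h(16/3) = 1015/9, h(6) = 143, h(20/3) = 1591/9, h(22/3) = 1927/9, h(8) = 255.
T_6 = (Δt/2)·[h(t_0) + 2h(t_1) + ... + 2h(t_{5}) + h(t_6)].
Sum ≈ 594.5185.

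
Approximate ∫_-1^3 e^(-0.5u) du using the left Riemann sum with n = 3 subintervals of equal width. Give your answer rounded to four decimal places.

Δu = (3 − (-1))/3 = 4/3.
Left endpoints: -1, 1/3, 5/3.
f(-1) ≈ 1.6487, f(1/3) ≈ 0.8465, f(5/3) ≈ 0.4346.
Sum = Δu · [f(-1) + f(1/3) + f(5/3)].
Sum ≈ 3.9064.

3.9064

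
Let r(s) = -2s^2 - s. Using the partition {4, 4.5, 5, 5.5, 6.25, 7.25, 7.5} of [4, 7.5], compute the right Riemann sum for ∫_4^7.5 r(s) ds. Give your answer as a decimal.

Subinterval widths: 0.5, 0.5, 0.5, 0.75, 1, 0.25.
Right endpoints: 4.5, 5, 5.5, 6.25, 7.25, 7.5.
r(4.5) = -45, r(5) = -55, r(5.5) = -66, r(6.25) = -84.375, r(7.25) = -112.375, r(7.5) = -120.
Sum = Σ Δs_i · r(s_i).
Sum = -288.65625.

-288.65625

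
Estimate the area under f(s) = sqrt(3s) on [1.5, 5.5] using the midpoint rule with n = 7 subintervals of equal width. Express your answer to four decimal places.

12.7773

Δs = (5.5 − 1.5)/7 = 4/7.
Midpoints: 25/14, 33/14, 41/14, 3.5, 57/14, 65/14, 73/14.
f(25/14) ≈ 2.3146, f(33/14) ≈ 2.6592, f(41/14) ≈ 2.9641, f(3.5) ≈ 3.2404, f(57/14) ≈ 3.4949, f(65/14) ≈ 3.7321, f(73/14) ≈ 3.9551.
Sum = Δs · [f(25/14) + f(33/14) + f(41/14) + ...].
Sum ≈ 12.7773.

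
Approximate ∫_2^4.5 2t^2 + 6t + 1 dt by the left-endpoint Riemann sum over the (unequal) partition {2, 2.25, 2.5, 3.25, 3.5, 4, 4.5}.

Subinterval widths: 0.25, 0.25, 0.75, 0.25, 0.5, 0.5.
Left endpoints: 2, 2.25, 2.5, 3.25, 3.5, 4.
f(2) = 21, f(2.25) = 24.625, f(2.5) = 28.5, f(3.25) = 41.625, f(3.5) = 46.5, f(4) = 57.
Sum = Σ Δt_i · f(t_i).
Sum = 94.9375.

94.9375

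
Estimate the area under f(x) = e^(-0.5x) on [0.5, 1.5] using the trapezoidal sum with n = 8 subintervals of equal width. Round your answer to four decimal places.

Δx = (1.5 − 0.5)/8 = 0.125.
f(0.5) ≈ 0.7788, f(0.625) ≈ 0.7316, f(0.75) ≈ 0.6873, f(0.875) ≈ 0.6456, f(1) ≈ 0.6065, f(1.125) ≈ 0.5698, f(1.25) ≈ 0.5353, f(1.375) ≈ 0.5028, f(1.5) ≈ 0.4724.
T_8 = (Δx/2)·[f(x_0) + 2f(x_1) + ... + 2f(x_{7}) + f(x_8)].
Sum ≈ 0.6131.

0.6131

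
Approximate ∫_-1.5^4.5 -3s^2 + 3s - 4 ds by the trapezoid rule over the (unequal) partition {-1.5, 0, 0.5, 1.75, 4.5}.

Subinterval widths: 1.5, 0.5, 1.25, 2.75.
f(-1.5) = -15.25, f(0) = -4, f(0.5) = -3.25, f(1.75) = -7.9375, f(4.5) = -51.25.
On each subinterval the trapezoid contributes (Δs_i/2)·[f(s_{i-1}) + f(s_i)].
Sum = -104.625.

-104.625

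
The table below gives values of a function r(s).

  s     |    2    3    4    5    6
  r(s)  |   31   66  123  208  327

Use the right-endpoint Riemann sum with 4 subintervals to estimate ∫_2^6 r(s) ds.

724

Δs = 1.
Sum = 1·[66 + 123 + 208 + 327] = 724.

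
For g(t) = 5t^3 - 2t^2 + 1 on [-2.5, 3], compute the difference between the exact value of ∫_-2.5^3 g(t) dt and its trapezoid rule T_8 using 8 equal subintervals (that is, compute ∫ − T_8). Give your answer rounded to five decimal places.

Exact integral: ∫_-2.5^3 g(t) dt ≈ 29.5052083.
T_8 ≈ 30.2634277.
Error ≈ 29.5052083 − 30.2634277 ≈ -0.75822.

-0.75822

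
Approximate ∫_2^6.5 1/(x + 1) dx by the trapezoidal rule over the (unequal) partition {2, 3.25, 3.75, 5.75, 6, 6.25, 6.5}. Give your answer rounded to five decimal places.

0.93090

Subinterval widths: 1.25, 0.5, 2, 0.25, 0.25, 0.25.
f(2) = 1/3, f(3.25) = 4/17, f(3.75) = 4/19, f(5.75) = 4/27, f(6) = 1/7, f(6.25) = 4/29, f(6.5) = 2/15.
On each subinterval the trapezoid contributes (Δx_i/2)·[f(x_{i-1}) + f(x_i)].
Sum ≈ 0.93090.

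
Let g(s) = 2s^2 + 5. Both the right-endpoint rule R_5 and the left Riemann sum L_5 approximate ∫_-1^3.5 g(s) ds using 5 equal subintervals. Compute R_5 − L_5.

20.25

R_5 = 63.09.
L_5 = 42.84.
R_5 − L_5 = 20.25.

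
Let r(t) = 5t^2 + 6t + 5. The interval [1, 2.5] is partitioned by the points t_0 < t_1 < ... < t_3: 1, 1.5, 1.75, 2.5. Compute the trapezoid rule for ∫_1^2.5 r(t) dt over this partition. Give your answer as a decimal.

48.09375

Subinterval widths: 0.5, 0.25, 0.75.
r(1) = 16, r(1.5) = 25.25, r(1.75) = 30.8125, r(2.5) = 51.25.
On each subinterval the trapezoid contributes (Δt_i/2)·[r(t_{i-1}) + r(t_i)].
Sum = 48.09375.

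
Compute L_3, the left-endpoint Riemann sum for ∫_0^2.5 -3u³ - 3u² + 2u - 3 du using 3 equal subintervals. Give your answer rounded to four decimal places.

Δu = (2.5 − 0)/3 = 5/6.
Left endpoints: 0, 5/6, 5/3.
f(0) = -3, f(5/6) = -371/72, f(5/3) = -197/9.
Sum = Δu · [f(0) + f(5/6) + f(5/3)].
Sum ≈ -25.0347.

-25.0347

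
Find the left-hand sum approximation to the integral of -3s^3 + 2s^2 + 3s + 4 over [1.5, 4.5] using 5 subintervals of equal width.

Δs = (4.5 − 1.5)/5 = 0.6.
Left endpoints: 1.5, 2.1, 2.7, 3.3, 3.9.
f(1.5) = 2.875, f(2.1) = -8.663, f(2.7) = -32.369, f(3.3) = -72.131, f(3.9) = -131.837.
Sum = Δs · [f(1.5) + f(2.1) + f(2.7) + f(3.3) + f(3.9)].
Sum = -145.275.

-145.275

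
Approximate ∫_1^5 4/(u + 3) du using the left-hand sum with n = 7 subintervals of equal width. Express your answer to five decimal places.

Δu = (5 − 1)/7 = 4/7.
Left endpoints: 1, 11/7, 15/7, 19/7, 23/7, 27/7, 31/7.
f(1) = 1, f(11/7) = 0.875, f(15/7) = 7/9, f(19/7) = 0.7, f(23/7) = 7/11, f(27/7) = 7/12, f(31/7) = 7/13.
Sum = Δu · [f(1) + f(11/7) + f(15/7) + ...].
Sum ≈ 2.92054.

2.92054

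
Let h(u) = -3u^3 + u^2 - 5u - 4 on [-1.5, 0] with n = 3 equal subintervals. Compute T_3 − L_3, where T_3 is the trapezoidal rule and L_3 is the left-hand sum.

T_3 = 5.03125.
L_3 = 10.
T_3 − L_3 = -4.96875.

-4.96875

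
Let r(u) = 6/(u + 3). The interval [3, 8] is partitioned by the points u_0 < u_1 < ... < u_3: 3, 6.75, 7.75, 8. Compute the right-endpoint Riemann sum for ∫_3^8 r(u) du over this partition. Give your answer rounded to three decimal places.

Subinterval widths: 3.75, 1, 0.25.
Right endpoints: 6.75, 7.75, 8.
r(6.75) = 8/13, r(7.75) = 24/43, r(8) = 6/11.
Sum = Σ Δu_i · r(u_i).
Sum ≈ 3.002.

3.002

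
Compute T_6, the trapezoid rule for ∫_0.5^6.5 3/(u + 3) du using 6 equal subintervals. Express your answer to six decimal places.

3.013067

Δu = (6.5 − 0.5)/6 = 1.
f(0.5) = 6/7, f(1.5) = 2/3, f(2.5) = 6/11, f(3.5) = 6/13, f(4.5) = 0.4, f(5.5) = 6/17, f(6.5) = 6/19.
T_6 = (Δu/2)·[f(u_0) + 2f(u_1) + ... + 2f(u_{5}) + f(u_6)].
Sum ≈ 3.013067.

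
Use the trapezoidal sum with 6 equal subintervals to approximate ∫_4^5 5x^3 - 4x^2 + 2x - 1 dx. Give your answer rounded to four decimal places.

388.2106

Δx = (5 − 4)/6 = 1/6.
f(4) = 263, f(25/6) = 64709/216, f(13/3) = 9164/27, f(4.5) = 382.625, f(14/3) = 11593/27, f(29/6) = 103633/216, f(5) = 534.
T_6 = (Δx/2)·[f(x_0) + 2f(x_1) + ... + 2f(x_{5}) + f(x_6)].
Sum ≈ 388.2106.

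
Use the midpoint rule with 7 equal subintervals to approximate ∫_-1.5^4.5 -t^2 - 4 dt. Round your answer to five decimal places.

-55.13265

Δt = (4.5 − (-1.5))/7 = 6/7.
Midpoints: -15/14, -3/14, 9/14, 1.5, 33/14, 45/14, 57/14.
f(-15/14) = -1009/196, f(-3/14) = -793/196, f(9/14) = -865/196, f(1.5) = -6.25, f(33/14) = -1873/196, f(45/14) = -2809/196, f(57/14) = -4033/196.
Sum = Δt · [f(-15/14) + f(-3/14) + f(9/14) + ...].
Sum ≈ -55.13265.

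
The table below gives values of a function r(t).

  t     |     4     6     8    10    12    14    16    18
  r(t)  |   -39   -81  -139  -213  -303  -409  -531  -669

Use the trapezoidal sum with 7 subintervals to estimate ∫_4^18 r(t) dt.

-4060

Δt = 2.
T_7 = (2/2)·[(-39) + 2·(-81) + 2·(-139) + 2·(-213) + 2·(-303) + 2·(-409) + 2·(-531) + (-669)] = -4060.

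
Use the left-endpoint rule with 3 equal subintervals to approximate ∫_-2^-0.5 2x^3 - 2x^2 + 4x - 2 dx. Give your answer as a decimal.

Δx = (-0.5 − (-2))/3 = 0.5.
Left endpoints: -2, -1.5, -1.
f(-2) = -34, f(-1.5) = -19.25, f(-1) = -10.
Sum = Δx · [f(-2) + f(-1.5) + f(-1)].
Sum = -31.625.

-31.625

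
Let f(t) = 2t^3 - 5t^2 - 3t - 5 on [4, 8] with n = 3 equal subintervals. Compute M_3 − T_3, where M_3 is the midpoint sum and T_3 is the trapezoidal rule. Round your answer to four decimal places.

M_3 ≈ 1062.962963.
T_3 ≈ 1118.074074.
M_3 − T_3 ≈ -55.1111.

-55.1111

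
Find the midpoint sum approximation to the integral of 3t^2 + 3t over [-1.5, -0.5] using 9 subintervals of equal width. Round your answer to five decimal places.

0.24691

Δt = (-0.5 − (-1.5))/9 = 1/9.
Midpoints: -13/9, -4/3, -11/9, -10/9, -1, -8/9, -7/9, -2/3, -5/9.
f(-13/9) = 52/27, f(-4/3) = 4/3, f(-11/9) = 22/27, f(-10/9) = 10/27, f(-1) = 0, f(-8/9) = -8/27, f(-7/9) = -14/27, f(-2/3) = -2/3, f(-5/9) = -20/27.
Sum = Δt · [f(-13/9) + f(-4/3) + f(-11/9) + ...].
Sum ≈ 0.24691.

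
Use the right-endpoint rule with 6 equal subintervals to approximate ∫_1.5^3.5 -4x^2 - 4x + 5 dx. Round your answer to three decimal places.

Δx = (3.5 − 1.5)/6 = 1/3.
Right endpoints: 11/6, 13/6, 2.5, 17/6, 19/6, 3.5.
f(11/6) = -142/9, f(13/6) = -202/9, f(2.5) = -30, f(17/6) = -346/9, f(19/6) = -430/9, f(3.5) = -58.
Sum = Δx · [f(11/6) + f(13/6) + f(2.5) + ...].
Sum ≈ -70.815.

-70.815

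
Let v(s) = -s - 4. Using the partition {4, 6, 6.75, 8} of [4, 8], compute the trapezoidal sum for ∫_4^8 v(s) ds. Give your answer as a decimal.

Subinterval widths: 2, 0.75, 1.25.
v(4) = -8, v(6) = -10, v(6.75) = -10.75, v(8) = -12.
On each subinterval the trapezoid contributes (Δs_i/2)·[v(s_{i-1}) + v(s_i)].
Sum = -40.

-40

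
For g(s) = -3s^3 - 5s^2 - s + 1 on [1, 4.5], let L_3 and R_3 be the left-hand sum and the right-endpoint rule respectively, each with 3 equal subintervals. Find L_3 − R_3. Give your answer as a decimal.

L_3 ≈ -270.84490741.
R_3 ≈ -702.65740741.
L_3 − R_3 = 431.8125.

431.8125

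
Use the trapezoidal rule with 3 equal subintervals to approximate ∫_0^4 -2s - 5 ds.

Δs = (4 − 0)/3 = 4/3.
f(0) = -5, f(4/3) = -23/3, f(8/3) = -31/3, f(4) = -13.
T_3 = (Δs/2)·[f(s_0) + 2f(s_1) + 2f(s_2) + f(s_3)].
Sum = -36.

-36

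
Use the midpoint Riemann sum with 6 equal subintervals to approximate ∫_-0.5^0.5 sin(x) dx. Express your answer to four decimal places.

0.0000

Δx = (0.5 − (-0.5))/6 = 1/6.
Midpoints: -5/12, -0.25, -1/12, 1/12, 0.25, 5/12.
f(-5/12) ≈ -0.4047, f(-0.25) ≈ -0.2474, f(-1/12) ≈ -0.0832, f(1/12) ≈ 0.0832, f(0.25) ≈ 0.2474, f(5/12) ≈ 0.4047.
Sum = Δx · [f(-5/12) + f(-0.25) + f(-1/12) + ...].
Sum ≈ 0.0000.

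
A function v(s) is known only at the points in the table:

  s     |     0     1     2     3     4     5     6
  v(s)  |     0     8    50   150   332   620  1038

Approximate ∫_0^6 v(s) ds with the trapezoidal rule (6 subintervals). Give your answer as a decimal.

Δs = 1.
T_6 = (1/2)·[0 + 2·8 + 2·50 + 2·150 + 2·332 + 2·620 + 1038] = 1679.

1679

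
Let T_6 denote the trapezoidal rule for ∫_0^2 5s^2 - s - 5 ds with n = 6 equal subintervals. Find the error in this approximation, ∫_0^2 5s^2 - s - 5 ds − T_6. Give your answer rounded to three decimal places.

Exact integral: ∫_0^2 f(s) ds ≈ 1.33333.
T_6 ≈ 1.51852.
Error ≈ 1.33333 − 1.51852 ≈ -0.185.

-0.185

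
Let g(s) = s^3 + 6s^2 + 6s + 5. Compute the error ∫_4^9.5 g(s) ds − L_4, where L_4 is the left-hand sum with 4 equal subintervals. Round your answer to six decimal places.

Exact integral: ∫_4^9.5 g(s) ds = 3809.265625.
L_4 ≈ 2980.34472656.
Error ≈ 3809.265625 − 2980.34472656 ≈ 828.920898.

828.920898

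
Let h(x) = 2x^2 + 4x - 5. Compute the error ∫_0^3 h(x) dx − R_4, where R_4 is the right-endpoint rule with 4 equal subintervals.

-11.8125

Exact integral: ∫_0^3 h(x) dx = 21.
R_4 = 32.8125.
Error = 21 − 32.8125 = -11.8125.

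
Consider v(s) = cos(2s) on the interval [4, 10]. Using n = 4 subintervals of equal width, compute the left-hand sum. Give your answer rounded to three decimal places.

-0.419

Δs = (10 − 4)/4 = 1.5.
Left endpoints: 4, 5.5, 7, 8.5.
v(4) ≈ -0.146, v(5.5) ≈ 0.004, v(7) ≈ 0.137, v(8.5) ≈ -0.275.
Sum = Δs · [v(4) + v(5.5) + v(7) + v(8.5)].
Sum ≈ -0.419.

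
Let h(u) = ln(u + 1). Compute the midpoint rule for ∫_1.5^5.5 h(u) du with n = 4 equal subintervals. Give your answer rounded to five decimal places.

5.88610

Δu = (5.5 − 1.5)/4 = 1.
Midpoints: 2, 3, 4, 5.
h(2) ≈ 1.09861, h(3) ≈ 1.38629, h(4) ≈ 1.60944, h(5) ≈ 1.79176.
Sum = Δu · [h(2) + h(3) + h(4) + h(5)].
Sum ≈ 5.88610.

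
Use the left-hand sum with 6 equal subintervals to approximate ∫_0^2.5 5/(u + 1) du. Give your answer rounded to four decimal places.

Δu = (2.5 − 0)/6 = 5/12.
Left endpoints: 0, 5/12, 5/6, 1.25, 5/3, 25/12.
f(0) = 5, f(5/12) = 60/17, f(5/6) = 30/11, f(1.25) = 20/9, f(5/3) = 1.875, f(25/12) = 60/37.
Sum = Δu · [f(0) + f(5/12) + f(5/6) + ...].
Sum ≈ 7.0731.

7.0731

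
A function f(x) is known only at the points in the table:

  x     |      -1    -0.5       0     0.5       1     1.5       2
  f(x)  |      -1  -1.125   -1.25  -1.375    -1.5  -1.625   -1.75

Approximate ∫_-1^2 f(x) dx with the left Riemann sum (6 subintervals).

-3.9375

Δx = 0.5.
Sum = 0.5·[(-1) + (-1.125) + (-1.25) + (-1.375) + (-1.5) + (-1.625)] = -3.9375.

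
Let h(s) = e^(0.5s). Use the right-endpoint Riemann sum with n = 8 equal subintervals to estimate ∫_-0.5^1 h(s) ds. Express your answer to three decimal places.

Δs = (1 − (-0.5))/8 = 0.1875.
Right endpoints: -0.3125, -0.125, 0.0625, 0.25, 0.4375, 0.625, 0.8125, 1.
h(-0.3125) ≈ 0.855, h(-0.125) ≈ 0.939, h(0.0625) ≈ 1.032, h(0.25) ≈ 1.133, h(0.4375) ≈ 1.245, h(0.625) ≈ 1.367, h(0.8125) ≈ 1.501, h(1) ≈ 1.649.
Sum = Δs · [h(-0.3125) + h(-0.125) + h(0.0625) + ...].
Sum ≈ 1.823.

1.823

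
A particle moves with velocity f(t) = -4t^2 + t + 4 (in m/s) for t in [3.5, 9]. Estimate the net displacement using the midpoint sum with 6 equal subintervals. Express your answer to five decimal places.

-856.91782

Δt = (9 − 3.5)/6 = 11/12.
Midpoints: 95/24, 4.875, 139/24, 161/24, 7.625, 205/24.
f(95/24) = -7879/144, f(4.875) = -86.1875, f(139/24) = -17911/144, f(161/24) = -24379/144, f(7.625) = -220.9375, f(205/24) = -40219/144.
Sum = Δt · [f(95/24) + f(4.875) + f(139/24) + ...].
Sum ≈ -856.91782.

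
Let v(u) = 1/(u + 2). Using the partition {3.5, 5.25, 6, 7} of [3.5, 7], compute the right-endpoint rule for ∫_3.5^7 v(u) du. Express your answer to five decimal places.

Subinterval widths: 1.75, 0.75, 1.
Right endpoints: 5.25, 6, 7.
v(5.25) = 4/29, v(6) = 0.125, v(7) = 1/9.
Sum = Σ Δu_i · v(u_i).
Sum ≈ 0.44624.

0.44624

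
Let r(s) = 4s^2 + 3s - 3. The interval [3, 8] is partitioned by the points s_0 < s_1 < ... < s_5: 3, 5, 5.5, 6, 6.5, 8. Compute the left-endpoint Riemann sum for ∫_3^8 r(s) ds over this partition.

565

Subinterval widths: 2, 0.5, 0.5, 0.5, 1.5.
Left endpoints: 3, 5, 5.5, 6, 6.5.
r(3) = 42, r(5) = 112, r(5.5) = 134.5, r(6) = 159, r(6.5) = 185.5.
Sum = Σ Δs_i · r(s_i).
Sum = 565.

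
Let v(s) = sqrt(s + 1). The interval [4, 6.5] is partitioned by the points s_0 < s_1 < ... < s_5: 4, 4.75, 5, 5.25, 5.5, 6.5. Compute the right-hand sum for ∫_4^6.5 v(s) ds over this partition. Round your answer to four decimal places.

Subinterval widths: 0.75, 0.25, 0.25, 0.25, 1.
Right endpoints: 4.75, 5, 5.25, 5.5, 6.5.
v(4.75) ≈ 2.3979, v(5) ≈ 2.4495, v(5.25) ≈ 2.5000, v(5.5) ≈ 2.5495, v(6.5) ≈ 2.7386.
Sum = Σ Δs_i · v(s_i).
Sum ≈ 6.4118.

6.4118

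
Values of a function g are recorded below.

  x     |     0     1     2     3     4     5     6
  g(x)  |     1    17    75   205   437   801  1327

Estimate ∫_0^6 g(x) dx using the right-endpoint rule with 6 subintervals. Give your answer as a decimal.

2862

Δx = 1.
Sum = 1·[17 + 75 + 205 + 437 + 801 + 1327] = 2862.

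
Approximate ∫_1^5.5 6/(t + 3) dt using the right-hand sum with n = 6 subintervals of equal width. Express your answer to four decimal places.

4.2385

Δt = (5.5 − 1)/6 = 0.75.
Right endpoints: 1.75, 2.5, 3.25, 4, 4.75, 5.5.
f(1.75) = 24/19, f(2.5) = 12/11, f(3.25) = 0.96, f(4) = 6/7, f(4.75) = 24/31, f(5.5) = 12/17.
Sum = Δt · [f(1.75) + f(2.5) + f(3.25) + ...].
Sum ≈ 4.2385.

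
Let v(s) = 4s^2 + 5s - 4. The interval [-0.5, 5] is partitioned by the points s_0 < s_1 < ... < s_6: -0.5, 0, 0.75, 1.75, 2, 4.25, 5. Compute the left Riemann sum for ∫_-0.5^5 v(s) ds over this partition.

117.125

Subinterval widths: 0.5, 0.75, 1, 0.25, 2.25, 0.75.
Left endpoints: -0.5, 0, 0.75, 1.75, 2, 4.25.
v(-0.5) = -5.5, v(0) = -4, v(0.75) = 2, v(1.75) = 17, v(2) = 22, v(4.25) = 89.5.
Sum = Σ Δs_i · v(s_i).
Sum = 117.125.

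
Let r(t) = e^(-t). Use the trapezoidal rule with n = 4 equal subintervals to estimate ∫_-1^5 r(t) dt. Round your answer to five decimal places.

Δt = (5 − (-1))/4 = 1.5.
r(-1) ≈ 2.71828, r(0.5) ≈ 0.60653, r(2) ≈ 0.13534, r(3.5) ≈ 0.03020, r(5) ≈ 0.00674.
T_4 = (Δt/2)·[r(t_0) + 2r(t_1) + 2r(t_2) + 2r(t_3) + r(t_4)].
Sum ≈ 3.20186.

3.20186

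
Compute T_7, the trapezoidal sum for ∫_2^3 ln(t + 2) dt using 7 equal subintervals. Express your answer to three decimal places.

1.502

Δt = (3 − 2)/7 = 1/7.
f(2) ≈ 1.386, f(15/7) ≈ 1.421, f(16/7) ≈ 1.455, f(17/7) ≈ 1.488, f(18/7) ≈ 1.520, f(19/7) ≈ 1.551, f(20/7) ≈ 1.580, f(3) ≈ 1.609.
T_7 = (Δt/2)·[f(t_0) + 2f(t_1) + ... + 2f(t_{6}) + f(t_7)].
Sum ≈ 1.502.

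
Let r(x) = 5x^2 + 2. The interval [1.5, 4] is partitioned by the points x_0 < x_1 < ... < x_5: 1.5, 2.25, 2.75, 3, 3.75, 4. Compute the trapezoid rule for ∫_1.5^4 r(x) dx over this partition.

Subinterval widths: 0.75, 0.5, 0.25, 0.75, 0.25.
r(1.5) = 13.25, r(2.25) = 27.3125, r(2.75) = 39.8125, r(3) = 47, r(3.75) = 72.3125, r(4) = 82.
On each subinterval the trapezoid contributes (Δx_i/2)·[r(x_{i-1}) + r(x_i)].
Sum = 106.875.

106.875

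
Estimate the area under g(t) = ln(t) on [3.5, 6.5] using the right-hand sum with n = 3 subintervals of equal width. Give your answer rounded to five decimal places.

5.08063

Δt = (6.5 − 3.5)/3 = 1.
Right endpoints: 4.5, 5.5, 6.5.
g(4.5) ≈ 1.50408, g(5.5) ≈ 1.70475, g(6.5) ≈ 1.87180.
Sum = Δt · [g(4.5) + g(5.5) + g(6.5)].
Sum ≈ 5.08063.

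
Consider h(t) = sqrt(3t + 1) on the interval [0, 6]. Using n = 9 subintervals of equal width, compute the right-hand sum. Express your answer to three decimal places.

19.261

Δt = (6 − 0)/9 = 2/3.
Right endpoints: 2/3, 4/3, 2, 8/3, 10/3, 4, 14/3, 16/3, 6.
h(2/3) ≈ 1.732, h(4/3) ≈ 2.236, h(2) ≈ 2.646, h(8/3) ≈ 3.000, h(10/3) ≈ 3.317, h(4) ≈ 3.606, h(14/3) ≈ 3.873, h(16/3) ≈ 4.123, h(6) ≈ 4.359.
Sum = Δt · [h(2/3) + h(4/3) + h(2) + ...].
Sum ≈ 19.261.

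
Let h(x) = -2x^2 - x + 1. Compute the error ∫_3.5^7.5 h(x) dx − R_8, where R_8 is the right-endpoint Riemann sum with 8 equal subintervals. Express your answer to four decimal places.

Exact integral: ∫_3.5^7.5 h(x) dx ≈ -270.666667.
R_8 = -294.
Error ≈ -270.666667 − (-294) ≈ 23.3333.

23.3333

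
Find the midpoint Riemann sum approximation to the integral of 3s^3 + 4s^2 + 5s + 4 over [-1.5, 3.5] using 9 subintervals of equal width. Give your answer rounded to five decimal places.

213.74486

Δs = (3.5 − (-1.5))/9 = 5/9.
Midpoints: -11/9, -2/3, -1/9, 4/9, 1, 14/9, 19/9, 8/3, 29/9.
f(-11/9) = -392/243, f(-2/3) = 14/9, f(-1/9) = 848/243, f(4/9) = 1768/243, f(1) = 16, f(14/9) = 7958/243, f(19/9) = 14728/243, f(8/3) = 308/3, f(29/9) = 39368/243.
Sum = Δs · [f(-11/9) + f(-2/3) + f(-1/9) + ...].
Sum ≈ 213.74486.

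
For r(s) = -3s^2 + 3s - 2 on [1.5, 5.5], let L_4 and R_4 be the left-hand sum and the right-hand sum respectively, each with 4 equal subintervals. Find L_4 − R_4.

L_4 = -95.
R_4 = -167.
L_4 − R_4 = 72.

72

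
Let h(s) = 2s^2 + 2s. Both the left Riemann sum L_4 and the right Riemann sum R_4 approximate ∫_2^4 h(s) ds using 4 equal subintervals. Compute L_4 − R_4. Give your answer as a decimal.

L_4 = 42.5.
R_4 = 56.5.
L_4 − R_4 = -14.

-14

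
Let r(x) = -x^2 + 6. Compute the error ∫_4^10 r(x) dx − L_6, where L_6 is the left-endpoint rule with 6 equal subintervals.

Exact integral: ∫_4^10 r(x) dx = -276.
L_6 = -235.
Error = -276 − (-235) = -41.

-41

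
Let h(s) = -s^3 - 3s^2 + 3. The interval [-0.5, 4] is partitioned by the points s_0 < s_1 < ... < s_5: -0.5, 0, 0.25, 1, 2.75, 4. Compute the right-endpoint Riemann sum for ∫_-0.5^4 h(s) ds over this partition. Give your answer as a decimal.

Subinterval widths: 0.5, 0.25, 0.75, 1.75, 1.25.
Right endpoints: 0, 0.25, 1, 2.75, 4.
h(0) = 3, h(0.25) = 2.796875, h(1) = -1, h(2.75) = -40.484375, h(4) = -109.
Sum = Σ Δs_i · h(s_i).
Sum = -205.6484375.

-205.6484375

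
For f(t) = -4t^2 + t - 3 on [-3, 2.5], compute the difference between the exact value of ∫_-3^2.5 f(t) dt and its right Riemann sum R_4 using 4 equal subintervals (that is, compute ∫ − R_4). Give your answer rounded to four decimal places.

Exact integral: ∫_-3^2.5 f(t) dt ≈ -74.708333.
R_4 = -70.296875.
Error ≈ -74.708333 − (-70.296875) ≈ -4.4115.

-4.4115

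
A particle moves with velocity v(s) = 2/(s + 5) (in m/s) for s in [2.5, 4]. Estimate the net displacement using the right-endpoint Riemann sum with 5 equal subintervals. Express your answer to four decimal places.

Δs = (4 − 2.5)/5 = 0.3.
Right endpoints: 2.8, 3.1, 3.4, 3.7, 4.
v(2.8) = 10/39, v(3.1) = 20/81, v(3.4) = 5/21, v(3.7) = 20/87, v(4) = 2/9.
Sum = Δs · [v(2.8) + v(3.1) + v(3.4) + v(3.7) + v(4)].
Sum ≈ 0.3581.

0.3581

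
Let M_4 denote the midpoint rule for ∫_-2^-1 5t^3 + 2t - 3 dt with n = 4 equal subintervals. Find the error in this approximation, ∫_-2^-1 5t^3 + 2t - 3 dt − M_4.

Exact integral: ∫_-2^-1 f(t) dt = -24.75.
M_4 = -24.6328125.
Error = -24.75 − (-24.6328125) = -0.1171875.

-0.1171875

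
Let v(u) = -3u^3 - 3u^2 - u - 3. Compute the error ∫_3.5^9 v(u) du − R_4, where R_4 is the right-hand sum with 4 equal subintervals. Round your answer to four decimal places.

Exact integral: ∫_3.5^9 v(u) du = -5545.203125.
R_4 ≈ -7208.598633.
Error ≈ -5545.203125 − (-7208.598633) ≈ 1663.3955.

1663.3955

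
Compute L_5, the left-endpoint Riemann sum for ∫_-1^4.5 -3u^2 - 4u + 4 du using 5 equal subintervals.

Δu = (4.5 − (-1))/5 = 1.1.
Left endpoints: -1, 0.1, 1.2, 2.3, 3.4.
f(-1) = 5, f(0.1) = 3.57, f(1.2) = -5.12, f(2.3) = -21.07, f(3.4) = -44.28.
Sum = Δu · [f(-1) + f(0.1) + f(1.2) + f(2.3) + f(3.4)].
Sum = -68.09.

-68.09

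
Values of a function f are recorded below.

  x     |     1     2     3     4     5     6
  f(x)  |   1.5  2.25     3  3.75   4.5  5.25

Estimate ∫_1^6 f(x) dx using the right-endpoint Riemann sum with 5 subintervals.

Δx = 1.
Sum = 1·[2.25 + 3 + 3.75 + 4.5 + 5.25] = 18.75.

18.75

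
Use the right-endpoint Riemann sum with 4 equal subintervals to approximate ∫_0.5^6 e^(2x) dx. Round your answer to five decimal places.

Δx = (6 − 0.5)/4 = 1.375.
Right endpoints: 1.875, 3.25, 4.625, 6.
f(1.875) ≈ 42.52108, f(3.25) ≈ 665.14163, f(4.625) ≈ 10404.56572, f(6) ≈ 162754.79142.
Sum = Δx · [f(1.875) + f(3.25) + f(4.625) + f(6)].
Sum ≈ 239067.15229.

239067.15229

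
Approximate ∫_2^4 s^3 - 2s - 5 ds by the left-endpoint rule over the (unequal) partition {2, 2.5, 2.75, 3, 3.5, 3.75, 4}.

Subinterval widths: 0.5, 0.25, 0.25, 0.5, 0.25, 0.25.
Left endpoints: 2, 2.5, 2.75, 3, 3.5, 3.75.
f(2) = -1, f(2.5) = 5.625, f(2.75) = 10.296875, f(3) = 16, f(3.5) = 30.875, f(3.75) = 40.234375.
Sum = Σ Δs_i · f(s_i).
Sum = 29.2578125.

29.2578125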